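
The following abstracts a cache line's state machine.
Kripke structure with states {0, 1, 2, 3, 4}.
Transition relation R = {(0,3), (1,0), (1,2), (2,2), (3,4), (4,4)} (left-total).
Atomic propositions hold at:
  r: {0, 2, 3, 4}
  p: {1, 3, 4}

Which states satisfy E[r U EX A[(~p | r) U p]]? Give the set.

{0, 1, 3, 4}

Sat(~p) = {0, 2}
Sat(~p | r) = {0, 2, 3, 4}
A[(~p | r) U p]: least fixpoint, start Z0 = Sat(p) = {1, 3, 4}, add states in Sat(~p | r) with every successor in Z. Z1 = {0, 1, 3, 4}; fixed.
Sat(A[(~p | r) U p]) = {0, 1, 3, 4}
Sat(EX A[(~p | r) U p]) = {s : some successor in {0, 1, 3, 4}} = {0, 1, 3, 4}
E[r U EX A[(~p | r) U p]]: least fixpoint, start Z0 = Sat(EX A[(~p | r) U p]) = {0, 1, 3, 4}, add states in Sat(r) with some successor in Z. Already a fixed point.
Sat(E[r U EX A[(~p | r) U p]]) = {0, 1, 3, 4}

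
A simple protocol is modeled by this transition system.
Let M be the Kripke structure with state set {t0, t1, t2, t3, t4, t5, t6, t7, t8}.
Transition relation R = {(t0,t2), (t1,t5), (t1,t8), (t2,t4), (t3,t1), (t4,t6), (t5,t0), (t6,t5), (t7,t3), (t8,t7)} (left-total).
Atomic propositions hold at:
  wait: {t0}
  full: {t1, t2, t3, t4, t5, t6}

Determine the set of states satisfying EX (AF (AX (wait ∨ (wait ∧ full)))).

{t0, t1, t2, t4, t5, t6}

Sat(wait ∧ full) = ∅
Sat(wait ∨ (wait ∧ full)) = {t0}
Sat(AX (wait ∨ (wait ∧ full))) = {s : every successor in {t0}} = {t5}
AF (AX (wait ∨ (wait ∧ full))): least fixpoint, start Z0 = {t5}, add states with every successor in Z. Z1 = {t5, t6}; Z2 = {t4, t5, t6}; Z3 = {t2, t4, t5, t6}; Z4 = {t0, t2, t4, t5, t6}; fixed.
Sat(AF (AX (wait ∨ (wait ∧ full)))) = {t0, t2, t4, t5, t6}
Sat(EX (AF (AX (wait ∨ (wait ∧ full))))) = {s : some successor in {t0, t2, t4, t5, t6}} = {t0, t1, t2, t4, t5, t6}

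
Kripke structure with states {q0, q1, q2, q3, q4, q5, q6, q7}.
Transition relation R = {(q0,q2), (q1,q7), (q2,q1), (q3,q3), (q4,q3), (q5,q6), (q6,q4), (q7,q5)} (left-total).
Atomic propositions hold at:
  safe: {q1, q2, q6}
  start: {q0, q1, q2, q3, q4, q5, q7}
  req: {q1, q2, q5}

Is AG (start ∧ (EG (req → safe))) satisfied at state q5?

No

Sat(req → safe) = {q0, q1, q2, q3, q4, q6, q7}
EG (req → safe): greatest fixpoint, start Z0 = {q0, q1, q2, q3, q4, q6, q7}, keep only states in Sat with some successor in Z. Z1 = {q0, q1, q2, q3, q4, q6}; Z2 = {q0, q2, q3, q4, q6}; Z3 = {q0, q3, q4, q6}; Z4 = {q3, q4, q6}; fixed.
Sat(EG (req → safe)) = {q3, q4, q6}
Sat(start ∧ (EG (req → safe))) = {q3, q4}
AG (start ∧ (EG (req → safe))): greatest fixpoint, start Z0 = {q3, q4}, keep only states in Sat with every successor in Z. Already a fixed point.
Sat(AG (start ∧ (EG (req → safe)))) = {q3, q4}
q5 ∉ Sat(AG (start ∧ (EG (req → safe)))) = {q3, q4}, so the formula does not hold at q5.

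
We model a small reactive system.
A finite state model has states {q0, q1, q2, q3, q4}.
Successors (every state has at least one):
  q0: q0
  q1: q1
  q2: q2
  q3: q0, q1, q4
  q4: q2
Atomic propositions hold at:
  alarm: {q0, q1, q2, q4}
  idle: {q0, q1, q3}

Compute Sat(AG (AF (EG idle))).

{q0, q1}

EG idle: greatest fixpoint, start Z0 = {q0, q1, q3}, keep only states in Sat with some successor in Z. Already a fixed point.
Sat(EG idle) = {q0, q1, q3}
AF (EG idle): least fixpoint, start Z0 = {q0, q1, q3}, add states with every successor in Z. Already a fixed point.
Sat(AF (EG idle)) = {q0, q1, q3}
AG (AF (EG idle)): greatest fixpoint, start Z0 = {q0, q1, q3}, keep only states in Sat with every successor in Z. Z1 = {q0, q1}; fixed.
Sat(AG (AF (EG idle))) = {q0, q1}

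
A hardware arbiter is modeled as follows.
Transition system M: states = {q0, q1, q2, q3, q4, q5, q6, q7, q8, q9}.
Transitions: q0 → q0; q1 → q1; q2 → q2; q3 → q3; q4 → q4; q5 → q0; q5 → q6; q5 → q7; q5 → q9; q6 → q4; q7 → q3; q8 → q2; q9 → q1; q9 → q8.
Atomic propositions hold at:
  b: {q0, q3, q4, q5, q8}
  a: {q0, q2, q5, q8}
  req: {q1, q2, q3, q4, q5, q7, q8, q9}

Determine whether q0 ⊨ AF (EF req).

No

EF req: least fixpoint, start Z0 = {q1, q2, q3, q4, q5, q7, q8, q9}, add states with some successor in Z. Z1 = {q1, q2, q3, q4, q5, q6, q7, q8, q9}; fixed.
Sat(EF req) = {q1, q2, q3, q4, q5, q6, q7, q8, q9}
AF (EF req): least fixpoint, start Z0 = {q1, q2, q3, q4, q5, q6, q7, q8, q9}, add states with every successor in Z. Already a fixed point.
Sat(AF (EF req)) = {q1, q2, q3, q4, q5, q6, q7, q8, q9}
q0 ∉ Sat(AF (EF req)) = {q1, q2, q3, q4, q5, q6, q7, q8, q9}, so the formula does not hold at q0.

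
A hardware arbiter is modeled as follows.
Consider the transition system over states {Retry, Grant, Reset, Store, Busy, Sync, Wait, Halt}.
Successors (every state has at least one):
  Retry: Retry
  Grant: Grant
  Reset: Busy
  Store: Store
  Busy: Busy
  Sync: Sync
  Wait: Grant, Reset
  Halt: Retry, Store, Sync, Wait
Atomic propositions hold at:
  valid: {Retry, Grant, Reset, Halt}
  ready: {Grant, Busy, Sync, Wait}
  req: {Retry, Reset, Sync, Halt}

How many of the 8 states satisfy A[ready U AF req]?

4

AF req: least fixpoint, start Z0 = {Retry, Reset, Sync, Halt}, add states with every successor in Z. Already a fixed point.
Sat(AF req) = {Retry, Reset, Sync, Halt}
A[ready U AF req]: least fixpoint, start Z0 = Sat(AF req) = {Retry, Reset, Sync, Halt}, add states in Sat(ready) with every successor in Z. Already a fixed point.
Sat(A[ready U AF req]) = {Retry, Reset, Sync, Halt}
|Sat(A[ready U AF req])| = |{Retry, Reset, Sync, Halt}| = 4.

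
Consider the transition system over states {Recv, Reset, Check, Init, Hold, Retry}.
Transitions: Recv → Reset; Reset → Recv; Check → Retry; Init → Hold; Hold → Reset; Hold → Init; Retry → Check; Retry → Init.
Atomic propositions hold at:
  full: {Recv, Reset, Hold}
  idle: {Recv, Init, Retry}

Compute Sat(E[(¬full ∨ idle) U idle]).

Sat(¬full) = {Check, Init, Retry}
Sat(¬full ∨ idle) = {Recv, Check, Init, Retry}
E[(¬full ∨ idle) U idle]: least fixpoint, start Z0 = Sat(idle) = {Recv, Init, Retry}, add states in Sat(¬full ∨ idle) with some successor in Z. Z1 = {Recv, Check, Init, Retry}; fixed.
Sat(E[(¬full ∨ idle) U idle]) = {Recv, Check, Init, Retry}

{Recv, Check, Init, Retry}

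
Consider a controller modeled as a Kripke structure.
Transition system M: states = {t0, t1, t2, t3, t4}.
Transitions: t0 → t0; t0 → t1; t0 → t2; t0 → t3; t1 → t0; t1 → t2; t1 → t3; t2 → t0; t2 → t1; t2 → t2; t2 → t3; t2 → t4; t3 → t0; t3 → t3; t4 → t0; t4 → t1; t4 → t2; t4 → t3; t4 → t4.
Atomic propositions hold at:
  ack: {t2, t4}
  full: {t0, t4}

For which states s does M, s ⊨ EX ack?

Sat(EX ack) = {s : some successor in {t2, t4}} = {t0, t1, t2, t4}

{t0, t1, t2, t4}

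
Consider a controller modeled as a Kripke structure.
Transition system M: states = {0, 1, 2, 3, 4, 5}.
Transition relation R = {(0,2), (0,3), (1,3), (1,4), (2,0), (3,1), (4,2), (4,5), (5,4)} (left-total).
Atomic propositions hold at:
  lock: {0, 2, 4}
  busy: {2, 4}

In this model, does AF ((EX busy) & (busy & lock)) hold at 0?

Sat(EX busy) = {s : some successor in {2, 4}} = {0, 1, 4, 5}
Sat(busy & lock) = {2, 4}
Sat((EX busy) & (busy & lock)) = {4}
AF ((EX busy) & (busy & lock)): least fixpoint, start Z0 = {4}, add states with every successor in Z. Z1 = {4, 5}; fixed.
Sat(AF ((EX busy) & (busy & lock))) = {4, 5}
0 ∉ Sat(AF ((EX busy) & (busy & lock))) = {4, 5}, so the formula does not hold at 0.

No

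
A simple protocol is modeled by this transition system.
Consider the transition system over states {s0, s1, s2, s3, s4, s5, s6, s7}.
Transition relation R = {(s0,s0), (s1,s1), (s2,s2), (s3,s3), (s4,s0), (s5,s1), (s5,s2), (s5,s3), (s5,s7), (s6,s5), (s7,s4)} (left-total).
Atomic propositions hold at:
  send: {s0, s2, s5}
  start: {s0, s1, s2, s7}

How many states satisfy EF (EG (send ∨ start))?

Sat(send ∨ start) = {s0, s1, s2, s5, s7}
EG (send ∨ start): greatest fixpoint, start Z0 = {s0, s1, s2, s5, s7}, keep only states in Sat with some successor in Z. Z1 = {s0, s1, s2, s5}; fixed.
Sat(EG (send ∨ start)) = {s0, s1, s2, s5}
EF (EG (send ∨ start)): least fixpoint, start Z0 = {s0, s1, s2, s5}, add states with some successor in Z. Z1 = {s0, s1, s2, s4, s5, s6}; Z2 = {s0, s1, s2, s4, s5, s6, s7}; fixed.
Sat(EF (EG (send ∨ start))) = {s0, s1, s2, s4, s5, s6, s7}
|Sat(EF (EG (send ∨ start)))| = |{s0, s1, s2, s4, s5, s6, s7}| = 7.

7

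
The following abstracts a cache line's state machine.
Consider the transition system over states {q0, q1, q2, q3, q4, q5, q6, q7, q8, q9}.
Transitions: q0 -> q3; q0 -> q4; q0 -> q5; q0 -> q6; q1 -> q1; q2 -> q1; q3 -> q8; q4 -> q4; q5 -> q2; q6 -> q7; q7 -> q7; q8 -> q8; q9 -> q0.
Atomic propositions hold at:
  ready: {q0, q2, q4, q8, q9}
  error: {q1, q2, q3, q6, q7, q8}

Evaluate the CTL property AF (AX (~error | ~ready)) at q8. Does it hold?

Sat(~error) = {q0, q4, q5, q9}
Sat(~ready) = {q1, q3, q5, q6, q7}
Sat(~error | ~ready) = {q0, q1, q3, q4, q5, q6, q7, q9}
Sat(AX (~error | ~ready)) = {s : every successor in {q0, q1, q3, q4, q5, q6, q7, q9}} = {q0, q1, q2, q4, q6, q7, q9}
AF (AX (~error | ~ready)): least fixpoint, start Z0 = {q0, q1, q2, q4, q6, q7, q9}, add states with every successor in Z. Z1 = {q0, q1, q2, q4, q5, q6, q7, q9}; fixed.
Sat(AF (AX (~error | ~ready))) = {q0, q1, q2, q4, q5, q6, q7, q9}
q8 ∉ Sat(AF (AX (~error | ~ready))) = {q0, q1, q2, q4, q5, q6, q7, q9}, so the formula does not hold at q8.

No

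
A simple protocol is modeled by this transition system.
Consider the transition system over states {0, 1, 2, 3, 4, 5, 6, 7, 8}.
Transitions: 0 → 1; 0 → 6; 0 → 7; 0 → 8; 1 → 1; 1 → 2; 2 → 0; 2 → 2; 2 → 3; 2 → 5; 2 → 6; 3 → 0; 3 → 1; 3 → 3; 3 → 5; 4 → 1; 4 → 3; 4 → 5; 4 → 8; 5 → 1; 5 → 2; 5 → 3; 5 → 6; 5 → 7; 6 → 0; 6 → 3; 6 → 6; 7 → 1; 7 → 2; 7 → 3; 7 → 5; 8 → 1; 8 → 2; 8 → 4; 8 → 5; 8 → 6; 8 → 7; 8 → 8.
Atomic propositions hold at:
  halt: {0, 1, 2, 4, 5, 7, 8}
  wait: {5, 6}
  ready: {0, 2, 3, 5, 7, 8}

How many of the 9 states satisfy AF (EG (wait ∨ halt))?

Sat(wait ∨ halt) = {0, 1, 2, 4, 5, 6, 7, 8}
EG (wait ∨ halt): greatest fixpoint, start Z0 = {0, 1, 2, 4, 5, 6, 7, 8}, keep only states in Sat with some successor in Z. Already a fixed point.
Sat(EG (wait ∨ halt)) = {0, 1, 2, 4, 5, 6, 7, 8}
AF (EG (wait ∨ halt)): least fixpoint, start Z0 = {0, 1, 2, 4, 5, 6, 7, 8}, add states with every successor in Z. Already a fixed point.
Sat(AF (EG (wait ∨ halt))) = {0, 1, 2, 4, 5, 6, 7, 8}
|Sat(AF (EG (wait ∨ halt)))| = |{0, 1, 2, 4, 5, 6, 7, 8}| = 8.

8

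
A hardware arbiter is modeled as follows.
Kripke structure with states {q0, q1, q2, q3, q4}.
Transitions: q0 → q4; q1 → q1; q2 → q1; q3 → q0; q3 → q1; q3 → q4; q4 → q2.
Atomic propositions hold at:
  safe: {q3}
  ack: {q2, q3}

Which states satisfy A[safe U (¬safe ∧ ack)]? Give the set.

Sat(¬safe) = {q0, q1, q2, q4}
Sat(¬safe ∧ ack) = {q2}
A[safe U (¬safe ∧ ack)]: least fixpoint, start Z0 = Sat((¬safe ∧ ack)) = {q2}, add states in Sat(safe) with every successor in Z. Already a fixed point.
Sat(A[safe U (¬safe ∧ ack)]) = {q2}

{q2}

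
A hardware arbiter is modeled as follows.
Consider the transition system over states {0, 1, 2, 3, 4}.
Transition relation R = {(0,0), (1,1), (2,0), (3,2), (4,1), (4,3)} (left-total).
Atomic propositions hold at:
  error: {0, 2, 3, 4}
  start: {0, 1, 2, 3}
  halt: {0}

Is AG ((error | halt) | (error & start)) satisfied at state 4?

No

Sat(error | halt) = {0, 2, 3, 4}
Sat(error & start) = {0, 2, 3}
Sat((error | halt) | (error & start)) = {0, 2, 3, 4}
AG ((error | halt) | (error & start)): greatest fixpoint, start Z0 = {0, 2, 3, 4}, keep only states in Sat with every successor in Z. Z1 = {0, 2, 3}; fixed.
Sat(AG ((error | halt) | (error & start))) = {0, 2, 3}
4 ∉ Sat(AG ((error | halt) | (error & start))) = {0, 2, 3}, so the formula does not hold at 4.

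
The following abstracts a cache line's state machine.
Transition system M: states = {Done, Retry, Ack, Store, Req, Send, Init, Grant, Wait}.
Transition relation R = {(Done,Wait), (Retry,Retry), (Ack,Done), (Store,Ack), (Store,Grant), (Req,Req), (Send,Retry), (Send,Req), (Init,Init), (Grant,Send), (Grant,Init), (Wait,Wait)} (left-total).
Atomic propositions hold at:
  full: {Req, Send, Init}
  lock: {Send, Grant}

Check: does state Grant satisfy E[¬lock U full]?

No

Sat(¬lock) = {Done, Retry, Ack, Store, Req, Init, Wait}
E[¬lock U full]: least fixpoint, start Z0 = Sat(full) = {Req, Send, Init}, add states in Sat(¬lock) with some successor in Z. Already a fixed point.
Sat(E[¬lock U full]) = {Req, Send, Init}
Grant ∉ Sat(E[¬lock U full]) = {Req, Send, Init}, so the formula does not hold at Grant.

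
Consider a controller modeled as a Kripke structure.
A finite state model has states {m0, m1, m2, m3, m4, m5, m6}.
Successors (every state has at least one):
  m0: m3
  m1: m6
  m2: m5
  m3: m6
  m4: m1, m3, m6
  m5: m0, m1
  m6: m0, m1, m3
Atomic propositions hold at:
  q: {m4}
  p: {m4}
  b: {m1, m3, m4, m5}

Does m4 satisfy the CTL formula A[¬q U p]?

Yes

Sat(¬q) = {m0, m1, m2, m3, m5, m6}
A[¬q U p]: least fixpoint, start Z0 = Sat(p) = {m4}, add states in Sat(¬q) with every successor in Z. Already a fixed point.
Sat(A[¬q U p]) = {m4}
m4 ∈ Sat(A[¬q U p]) = {m4}, so the formula holds at m4.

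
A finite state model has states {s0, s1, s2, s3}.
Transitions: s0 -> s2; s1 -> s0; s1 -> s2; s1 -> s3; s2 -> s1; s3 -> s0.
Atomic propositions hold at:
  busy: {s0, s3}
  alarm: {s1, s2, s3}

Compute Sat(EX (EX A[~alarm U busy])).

{s1, s2}

Sat(~alarm) = {s0}
A[~alarm U busy]: least fixpoint, start Z0 = Sat(busy) = {s0, s3}, add states in Sat(~alarm) with every successor in Z. Already a fixed point.
Sat(A[~alarm U busy]) = {s0, s3}
Sat(EX A[~alarm U busy]) = {s : some successor in {s0, s3}} = {s1, s3}
Sat(EX (EX A[~alarm U busy])) = {s : some successor in {s1, s3}} = {s1, s2}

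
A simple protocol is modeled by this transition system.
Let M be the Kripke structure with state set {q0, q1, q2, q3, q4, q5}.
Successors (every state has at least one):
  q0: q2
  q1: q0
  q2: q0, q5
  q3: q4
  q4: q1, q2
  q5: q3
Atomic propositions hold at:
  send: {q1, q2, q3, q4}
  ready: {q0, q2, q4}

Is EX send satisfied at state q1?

Sat(EX send) = {s : some successor in {q1, q2, q3, q4}} = {q0, q3, q4, q5}
q1 ∉ Sat(EX send) = {q0, q3, q4, q5}, so the formula does not hold at q1.

No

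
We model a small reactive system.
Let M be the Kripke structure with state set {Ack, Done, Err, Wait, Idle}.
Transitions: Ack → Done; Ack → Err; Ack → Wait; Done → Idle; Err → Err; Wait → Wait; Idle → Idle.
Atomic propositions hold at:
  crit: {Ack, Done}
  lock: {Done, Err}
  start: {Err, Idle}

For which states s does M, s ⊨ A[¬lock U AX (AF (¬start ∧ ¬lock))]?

Sat(¬lock) = {Ack, Wait, Idle}
Sat(¬start) = {Ack, Done, Wait}
Sat(¬start ∧ ¬lock) = {Ack, Wait}
AF (¬start ∧ ¬lock): least fixpoint, start Z0 = {Ack, Wait}, add states with every successor in Z. Already a fixed point.
Sat(AF (¬start ∧ ¬lock)) = {Ack, Wait}
Sat(AX (AF (¬start ∧ ¬lock))) = {s : every successor in {Ack, Wait}} = {Wait}
A[¬lock U AX (AF (¬start ∧ ¬lock))]: least fixpoint, start Z0 = Sat(AX (AF (¬start ∧ ¬lock))) = {Wait}, add states in Sat(¬lock) with every successor in Z. Already a fixed point.
Sat(A[¬lock U AX (AF (¬start ∧ ¬lock))]) = {Wait}

{Wait}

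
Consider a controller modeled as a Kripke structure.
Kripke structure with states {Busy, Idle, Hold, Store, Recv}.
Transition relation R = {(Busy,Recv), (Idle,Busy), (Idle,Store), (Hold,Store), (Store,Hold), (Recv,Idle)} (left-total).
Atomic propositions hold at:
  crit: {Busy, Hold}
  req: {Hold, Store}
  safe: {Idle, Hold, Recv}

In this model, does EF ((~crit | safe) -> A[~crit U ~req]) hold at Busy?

Sat(~crit) = {Idle, Store, Recv}
Sat(~crit | safe) = {Idle, Hold, Store, Recv}
Sat(~req) = {Busy, Idle, Recv}
A[~crit U ~req]: least fixpoint, start Z0 = Sat(~req) = {Busy, Idle, Recv}, add states in Sat(~crit) with every successor in Z. Already a fixed point.
Sat(A[~crit U ~req]) = {Busy, Idle, Recv}
Sat((~crit | safe) -> A[~crit U ~req]) = {Busy, Idle, Recv}
EF ((~crit | safe) -> A[~crit U ~req]): least fixpoint, start Z0 = {Busy, Idle, Recv}, add states with some successor in Z. Already a fixed point.
Sat(EF ((~crit | safe) -> A[~crit U ~req])) = {Busy, Idle, Recv}
Busy ∈ Sat(EF ((~crit | safe) -> A[~crit U ~req])) = {Busy, Idle, Recv}, so the formula holds at Busy.

Yes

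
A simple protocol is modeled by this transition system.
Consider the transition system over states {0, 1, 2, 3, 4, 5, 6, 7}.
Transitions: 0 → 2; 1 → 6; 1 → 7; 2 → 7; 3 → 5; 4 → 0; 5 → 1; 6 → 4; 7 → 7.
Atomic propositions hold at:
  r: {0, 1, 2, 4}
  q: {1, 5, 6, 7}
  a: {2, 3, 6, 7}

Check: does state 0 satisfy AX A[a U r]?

A[a U r]: least fixpoint, start Z0 = Sat(r) = {0, 1, 2, 4}, add states in Sat(a) with every successor in Z. Z1 = {0, 1, 2, 4, 6}; fixed.
Sat(A[a U r]) = {0, 1, 2, 4, 6}
Sat(AX A[a U r]) = {s : every successor in {0, 1, 2, 4, 6}} = {0, 4, 5, 6}
0 ∈ Sat(AX A[a U r]) = {0, 4, 5, 6}, so the formula holds at 0.

Yes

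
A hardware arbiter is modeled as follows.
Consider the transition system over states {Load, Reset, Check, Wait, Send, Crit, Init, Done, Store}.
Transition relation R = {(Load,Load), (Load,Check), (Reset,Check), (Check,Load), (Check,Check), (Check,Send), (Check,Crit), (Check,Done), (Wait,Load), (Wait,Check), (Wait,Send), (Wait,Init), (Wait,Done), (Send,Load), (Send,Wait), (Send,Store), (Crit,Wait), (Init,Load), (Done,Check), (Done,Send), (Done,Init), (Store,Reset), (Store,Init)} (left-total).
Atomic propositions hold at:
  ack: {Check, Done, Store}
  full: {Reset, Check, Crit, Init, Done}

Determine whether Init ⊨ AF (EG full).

EG full: greatest fixpoint, start Z0 = {Reset, Check, Crit, Init, Done}, keep only states in Sat with some successor in Z. Z1 = {Reset, Check, Done}; fixed.
Sat(EG full) = {Reset, Check, Done}
AF (EG full): least fixpoint, start Z0 = {Reset, Check, Done}, add states with every successor in Z. Already a fixed point.
Sat(AF (EG full)) = {Reset, Check, Done}
Init ∉ Sat(AF (EG full)) = {Reset, Check, Done}, so the formula does not hold at Init.

No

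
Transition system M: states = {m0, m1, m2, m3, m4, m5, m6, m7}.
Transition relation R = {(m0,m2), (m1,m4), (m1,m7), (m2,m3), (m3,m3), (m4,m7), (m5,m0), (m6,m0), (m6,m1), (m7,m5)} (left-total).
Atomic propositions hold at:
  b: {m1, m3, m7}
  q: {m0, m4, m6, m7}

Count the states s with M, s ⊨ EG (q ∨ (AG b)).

AG b: greatest fixpoint, start Z0 = {m1, m3, m7}, keep only states in Sat with every successor in Z. Z1 = {m3}; fixed.
Sat(AG b) = {m3}
Sat(q ∨ (AG b)) = {m0, m3, m4, m6, m7}
EG (q ∨ (AG b)): greatest fixpoint, start Z0 = {m0, m3, m4, m6, m7}, keep only states in Sat with some successor in Z. Z1 = {m3, m4, m6}; Z2 = {m3}; fixed.
Sat(EG (q ∨ (AG b))) = {m3}
|Sat(EG (q ∨ (AG b)))| = |{m3}| = 1.

1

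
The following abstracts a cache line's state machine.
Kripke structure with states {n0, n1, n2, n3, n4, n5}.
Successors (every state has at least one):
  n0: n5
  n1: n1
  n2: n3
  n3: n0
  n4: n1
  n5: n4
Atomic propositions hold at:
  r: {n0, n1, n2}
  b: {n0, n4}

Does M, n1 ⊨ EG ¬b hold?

Sat(¬b) = {n1, n2, n3, n5}
EG ¬b: greatest fixpoint, start Z0 = {n1, n2, n3, n5}, keep only states in Sat with some successor in Z. Z1 = {n1, n2}; Z2 = {n1}; fixed.
Sat(EG ¬b) = {n1}
n1 ∈ Sat(EG ¬b) = {n1}, so the formula holds at n1.

Yes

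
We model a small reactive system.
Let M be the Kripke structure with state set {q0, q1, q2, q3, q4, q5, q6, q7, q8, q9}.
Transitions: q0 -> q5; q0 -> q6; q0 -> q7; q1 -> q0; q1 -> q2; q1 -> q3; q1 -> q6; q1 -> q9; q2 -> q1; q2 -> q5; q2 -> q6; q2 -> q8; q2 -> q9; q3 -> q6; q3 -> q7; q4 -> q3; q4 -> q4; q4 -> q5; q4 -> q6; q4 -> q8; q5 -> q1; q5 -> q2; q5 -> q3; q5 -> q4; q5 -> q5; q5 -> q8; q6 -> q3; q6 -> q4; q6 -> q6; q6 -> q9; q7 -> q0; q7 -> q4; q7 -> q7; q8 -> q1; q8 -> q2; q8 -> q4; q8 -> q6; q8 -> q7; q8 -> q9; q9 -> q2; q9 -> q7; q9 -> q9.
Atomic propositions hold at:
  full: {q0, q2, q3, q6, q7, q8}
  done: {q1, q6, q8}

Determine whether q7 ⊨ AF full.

AF full: least fixpoint, start Z0 = {q0, q2, q3, q6, q7, q8}, add states with every successor in Z. Already a fixed point.
Sat(AF full) = {q0, q2, q3, q6, q7, q8}
q7 ∈ Sat(AF full) = {q0, q2, q3, q6, q7, q8}, so the formula holds at q7.

Yes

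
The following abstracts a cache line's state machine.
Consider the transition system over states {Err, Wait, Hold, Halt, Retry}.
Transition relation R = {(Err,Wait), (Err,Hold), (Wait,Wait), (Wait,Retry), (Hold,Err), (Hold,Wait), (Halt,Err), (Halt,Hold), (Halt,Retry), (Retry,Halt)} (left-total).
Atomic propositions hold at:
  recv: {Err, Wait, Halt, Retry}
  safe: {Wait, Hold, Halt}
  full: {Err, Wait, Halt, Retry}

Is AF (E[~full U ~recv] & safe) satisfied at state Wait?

No

Sat(~full) = {Hold}
Sat(~recv) = {Hold}
E[~full U ~recv]: least fixpoint, start Z0 = Sat(~recv) = {Hold}, add states in Sat(~full) with some successor in Z. Already a fixed point.
Sat(E[~full U ~recv]) = {Hold}
Sat(E[~full U ~recv] & safe) = {Hold}
AF (E[~full U ~recv] & safe): least fixpoint, start Z0 = {Hold}, add states with every successor in Z. Already a fixed point.
Sat(AF (E[~full U ~recv] & safe)) = {Hold}
Wait ∉ Sat(AF (E[~full U ~recv] & safe)) = {Hold}, so the formula does not hold at Wait.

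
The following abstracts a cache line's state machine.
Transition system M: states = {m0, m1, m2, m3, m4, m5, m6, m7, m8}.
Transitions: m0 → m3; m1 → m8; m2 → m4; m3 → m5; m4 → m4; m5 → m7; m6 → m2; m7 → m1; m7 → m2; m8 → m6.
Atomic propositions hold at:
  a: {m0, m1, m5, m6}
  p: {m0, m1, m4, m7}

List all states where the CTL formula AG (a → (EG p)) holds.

EG p: greatest fixpoint, start Z0 = {m0, m1, m4, m7}, keep only states in Sat with some successor in Z. Z1 = {m4, m7}; Z2 = {m4}; fixed.
Sat(EG p) = {m4}
Sat(a → (EG p)) = {m2, m3, m4, m7, m8}
AG (a → (EG p)): greatest fixpoint, start Z0 = {m2, m3, m4, m7, m8}, keep only states in Sat with every successor in Z. Z1 = {m2, m4}; fixed.
Sat(AG (a → (EG p))) = {m2, m4}

{m2, m4}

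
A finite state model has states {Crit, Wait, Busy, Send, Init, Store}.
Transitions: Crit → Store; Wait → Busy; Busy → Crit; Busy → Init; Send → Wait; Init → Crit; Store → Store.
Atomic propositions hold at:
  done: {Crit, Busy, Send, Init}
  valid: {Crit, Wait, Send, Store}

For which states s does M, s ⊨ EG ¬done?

{Store}

Sat(¬done) = {Wait, Store}
EG ¬done: greatest fixpoint, start Z0 = {Wait, Store}, keep only states in Sat with some successor in Z. Z1 = {Store}; fixed.
Sat(EG ¬done) = {Store}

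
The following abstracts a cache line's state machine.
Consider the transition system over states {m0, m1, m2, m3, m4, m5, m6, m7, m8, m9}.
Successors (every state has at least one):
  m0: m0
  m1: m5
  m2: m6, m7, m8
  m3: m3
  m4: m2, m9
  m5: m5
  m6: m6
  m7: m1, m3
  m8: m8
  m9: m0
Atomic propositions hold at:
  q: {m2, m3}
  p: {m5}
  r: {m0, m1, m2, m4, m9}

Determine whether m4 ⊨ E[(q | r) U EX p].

Sat(q | r) = {m0, m1, m2, m3, m4, m9}
Sat(EX p) = {s : some successor in {m5}} = {m1, m5}
E[(q | r) U EX p]: least fixpoint, start Z0 = Sat(EX p) = {m1, m5}, add states in Sat(q | r) with some successor in Z. Already a fixed point.
Sat(E[(q | r) U EX p]) = {m1, m5}
m4 ∉ Sat(E[(q | r) U EX p]) = {m1, m5}, so the formula does not hold at m4.

No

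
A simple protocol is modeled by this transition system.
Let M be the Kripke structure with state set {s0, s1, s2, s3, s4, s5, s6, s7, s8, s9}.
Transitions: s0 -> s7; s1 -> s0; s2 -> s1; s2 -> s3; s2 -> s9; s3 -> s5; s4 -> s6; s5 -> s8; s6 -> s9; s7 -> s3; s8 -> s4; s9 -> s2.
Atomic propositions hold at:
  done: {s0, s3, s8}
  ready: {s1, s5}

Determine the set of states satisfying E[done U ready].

E[done U ready]: least fixpoint, start Z0 = Sat(ready) = {s1, s5}, add states in Sat(done) with some successor in Z. Z1 = {s1, s3, s5}; fixed.
Sat(E[done U ready]) = {s1, s3, s5}

{s1, s3, s5}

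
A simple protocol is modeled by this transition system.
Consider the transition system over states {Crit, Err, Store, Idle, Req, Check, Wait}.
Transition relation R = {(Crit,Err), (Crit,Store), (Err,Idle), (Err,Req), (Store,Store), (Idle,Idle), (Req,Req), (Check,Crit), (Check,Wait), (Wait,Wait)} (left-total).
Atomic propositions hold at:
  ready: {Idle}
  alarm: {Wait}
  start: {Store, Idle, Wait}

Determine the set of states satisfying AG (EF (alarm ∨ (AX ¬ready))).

{Store, Req, Wait}

Sat(¬ready) = {Crit, Err, Store, Req, Check, Wait}
Sat(AX ¬ready) = {s : every successor in {Crit, Err, Store, Req, Check, Wait}} = {Crit, Store, Req, Check, Wait}
Sat(alarm ∨ (AX ¬ready)) = {Crit, Store, Req, Check, Wait}
EF (alarm ∨ (AX ¬ready)): least fixpoint, start Z0 = {Crit, Store, Req, Check, Wait}, add states with some successor in Z. Z1 = {Crit, Err, Store, Req, Check, Wait}; fixed.
Sat(EF (alarm ∨ (AX ¬ready))) = {Crit, Err, Store, Req, Check, Wait}
AG (EF (alarm ∨ (AX ¬ready))): greatest fixpoint, start Z0 = {Crit, Err, Store, Req, Check, Wait}, keep only states in Sat with every successor in Z. Z1 = {Crit, Store, Req, Check, Wait}; Z2 = {Store, Req, Check, Wait}; Z3 = {Store, Req, Wait}; fixed.
Sat(AG (EF (alarm ∨ (AX ¬ready)))) = {Store, Req, Wait}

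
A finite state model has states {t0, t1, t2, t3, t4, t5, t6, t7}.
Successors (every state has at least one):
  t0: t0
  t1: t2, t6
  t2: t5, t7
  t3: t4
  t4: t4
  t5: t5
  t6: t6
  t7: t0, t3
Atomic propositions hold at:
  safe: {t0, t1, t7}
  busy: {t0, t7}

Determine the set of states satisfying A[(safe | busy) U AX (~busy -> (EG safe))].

Sat(safe | busy) = {t0, t1, t7}
Sat(~busy) = {t1, t2, t3, t4, t5, t6}
EG safe: greatest fixpoint, start Z0 = {t0, t1, t7}, keep only states in Sat with some successor in Z. Z1 = {t0, t7}; fixed.
Sat(EG safe) = {t0, t7}
Sat(~busy -> (EG safe)) = {t0, t7}
Sat(AX (~busy -> (EG safe))) = {s : every successor in {t0, t7}} = {t0}
A[(safe | busy) U AX (~busy -> (EG safe))]: least fixpoint, start Z0 = Sat(AX (~busy -> (EG safe))) = {t0}, add states in Sat(safe | busy) with every successor in Z. Already a fixed point.
Sat(A[(safe | busy) U AX (~busy -> (EG safe))]) = {t0}

{t0}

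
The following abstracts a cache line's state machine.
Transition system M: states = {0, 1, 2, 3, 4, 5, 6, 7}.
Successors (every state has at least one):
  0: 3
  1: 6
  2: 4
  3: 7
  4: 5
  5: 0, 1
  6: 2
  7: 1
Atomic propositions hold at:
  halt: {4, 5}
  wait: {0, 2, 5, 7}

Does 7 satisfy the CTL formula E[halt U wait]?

E[halt U wait]: least fixpoint, start Z0 = Sat(wait) = {0, 2, 5, 7}, add states in Sat(halt) with some successor in Z. Z1 = {0, 2, 4, 5, 7}; fixed.
Sat(E[halt U wait]) = {0, 2, 4, 5, 7}
7 ∈ Sat(E[halt U wait]) = {0, 2, 4, 5, 7}, so the formula holds at 7.

Yes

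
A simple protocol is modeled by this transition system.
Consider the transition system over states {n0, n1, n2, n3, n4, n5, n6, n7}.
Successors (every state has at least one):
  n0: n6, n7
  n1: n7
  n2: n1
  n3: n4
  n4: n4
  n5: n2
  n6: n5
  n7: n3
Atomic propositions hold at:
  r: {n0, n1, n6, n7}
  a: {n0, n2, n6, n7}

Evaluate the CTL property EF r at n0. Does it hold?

Yes

EF r: least fixpoint, start Z0 = {n0, n1, n6, n7}, add states with some successor in Z. Z1 = {n0, n1, n2, n6, n7}; Z2 = {n0, n1, n2, n5, n6, n7}; fixed.
Sat(EF r) = {n0, n1, n2, n5, n6, n7}
n0 ∈ Sat(EF r) = {n0, n1, n2, n5, n6, n7}, so the formula holds at n0.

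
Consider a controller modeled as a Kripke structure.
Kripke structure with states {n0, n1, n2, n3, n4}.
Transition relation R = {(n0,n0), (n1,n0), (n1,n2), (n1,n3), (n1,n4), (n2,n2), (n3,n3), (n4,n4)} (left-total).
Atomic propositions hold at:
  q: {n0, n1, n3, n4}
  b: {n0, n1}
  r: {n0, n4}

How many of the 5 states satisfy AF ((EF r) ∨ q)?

EF r: least fixpoint, start Z0 = {n0, n4}, add states with some successor in Z. Z1 = {n0, n1, n4}; fixed.
Sat(EF r) = {n0, n1, n4}
Sat((EF r) ∨ q) = {n0, n1, n3, n4}
AF ((EF r) ∨ q): least fixpoint, start Z0 = {n0, n1, n3, n4}, add states with every successor in Z. Already a fixed point.
Sat(AF ((EF r) ∨ q)) = {n0, n1, n3, n4}
|Sat(AF ((EF r) ∨ q))| = |{n0, n1, n3, n4}| = 4.

4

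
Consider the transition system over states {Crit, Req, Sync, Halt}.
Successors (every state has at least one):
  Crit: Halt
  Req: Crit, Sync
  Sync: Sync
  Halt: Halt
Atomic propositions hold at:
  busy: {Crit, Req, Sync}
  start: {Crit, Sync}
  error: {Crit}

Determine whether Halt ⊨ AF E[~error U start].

No

Sat(~error) = {Req, Sync, Halt}
E[~error U start]: least fixpoint, start Z0 = Sat(start) = {Crit, Sync}, add states in Sat(~error) with some successor in Z. Z1 = {Crit, Req, Sync}; fixed.
Sat(E[~error U start]) = {Crit, Req, Sync}
AF E[~error U start]: least fixpoint, start Z0 = {Crit, Req, Sync}, add states with every successor in Z. Already a fixed point.
Sat(AF E[~error U start]) = {Crit, Req, Sync}
Halt ∉ Sat(AF E[~error U start]) = {Crit, Req, Sync}, so the formula does not hold at Halt.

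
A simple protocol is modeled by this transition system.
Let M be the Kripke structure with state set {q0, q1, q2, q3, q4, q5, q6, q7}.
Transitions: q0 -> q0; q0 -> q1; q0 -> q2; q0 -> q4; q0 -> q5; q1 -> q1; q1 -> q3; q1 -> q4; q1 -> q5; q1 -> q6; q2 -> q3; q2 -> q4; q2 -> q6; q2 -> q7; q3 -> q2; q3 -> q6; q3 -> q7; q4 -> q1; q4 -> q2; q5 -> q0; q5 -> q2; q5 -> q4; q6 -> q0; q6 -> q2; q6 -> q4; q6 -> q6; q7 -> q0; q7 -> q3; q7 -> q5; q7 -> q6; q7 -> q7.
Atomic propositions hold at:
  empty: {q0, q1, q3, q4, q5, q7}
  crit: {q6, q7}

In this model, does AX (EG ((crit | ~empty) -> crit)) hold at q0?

Sat(~empty) = {q2, q6}
Sat(crit | ~empty) = {q2, q6, q7}
Sat((crit | ~empty) -> crit) = {q0, q1, q3, q4, q5, q6, q7}
EG ((crit | ~empty) -> crit): greatest fixpoint, start Z0 = {q0, q1, q3, q4, q5, q6, q7}, keep only states in Sat with some successor in Z. Already a fixed point.
Sat(EG ((crit | ~empty) -> crit)) = {q0, q1, q3, q4, q5, q6, q7}
Sat(AX (EG ((crit | ~empty) -> crit))) = {s : every successor in {q0, q1, q3, q4, q5, q6, q7}} = {q1, q2, q7}
q0 ∉ Sat(AX (EG ((crit | ~empty) -> crit))) = {q1, q2, q7}, so the formula does not hold at q0.

No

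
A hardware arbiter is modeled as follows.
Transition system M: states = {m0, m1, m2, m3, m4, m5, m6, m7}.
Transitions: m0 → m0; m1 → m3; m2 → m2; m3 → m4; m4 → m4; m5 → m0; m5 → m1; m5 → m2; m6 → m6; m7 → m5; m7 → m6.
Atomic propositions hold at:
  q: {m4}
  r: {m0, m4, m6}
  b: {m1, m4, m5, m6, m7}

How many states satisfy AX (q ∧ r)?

2

Sat(q ∧ r) = {m4}
Sat(AX (q ∧ r)) = {s : every successor in {m4}} = {m3, m4}
|Sat(AX (q ∧ r))| = |{m3, m4}| = 2.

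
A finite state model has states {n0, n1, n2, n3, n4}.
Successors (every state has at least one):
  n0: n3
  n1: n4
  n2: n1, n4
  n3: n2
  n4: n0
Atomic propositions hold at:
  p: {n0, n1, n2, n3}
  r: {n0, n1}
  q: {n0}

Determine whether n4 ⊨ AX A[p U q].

A[p U q]: least fixpoint, start Z0 = Sat(q) = {n0}, add states in Sat(p) with every successor in Z. Already a fixed point.
Sat(A[p U q]) = {n0}
Sat(AX A[p U q]) = {s : every successor in {n0}} = {n4}
n4 ∈ Sat(AX A[p U q]) = {n4}, so the formula holds at n4.

Yes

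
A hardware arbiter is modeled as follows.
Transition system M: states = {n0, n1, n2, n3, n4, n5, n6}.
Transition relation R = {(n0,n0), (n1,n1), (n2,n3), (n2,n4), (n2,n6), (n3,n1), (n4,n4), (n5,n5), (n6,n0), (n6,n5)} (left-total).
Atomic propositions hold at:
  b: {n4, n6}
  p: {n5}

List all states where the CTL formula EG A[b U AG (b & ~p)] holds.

{n4}

Sat(~p) = {n0, n1, n2, n3, n4, n6}
Sat(b & ~p) = {n4, n6}
AG (b & ~p): greatest fixpoint, start Z0 = {n4, n6}, keep only states in Sat with every successor in Z. Z1 = {n4}; fixed.
Sat(AG (b & ~p)) = {n4}
A[b U AG (b & ~p)]: least fixpoint, start Z0 = Sat(AG (b & ~p)) = {n4}, add states in Sat(b) with every successor in Z. Already a fixed point.
Sat(A[b U AG (b & ~p)]) = {n4}
EG A[b U AG (b & ~p)]: greatest fixpoint, start Z0 = {n4}, keep only states in Sat with some successor in Z. Already a fixed point.
Sat(EG A[b U AG (b & ~p)]) = {n4}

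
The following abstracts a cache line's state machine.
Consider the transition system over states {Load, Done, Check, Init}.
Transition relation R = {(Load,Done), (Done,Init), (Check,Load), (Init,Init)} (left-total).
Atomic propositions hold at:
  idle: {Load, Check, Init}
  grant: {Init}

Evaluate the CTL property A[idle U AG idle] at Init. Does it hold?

AG idle: greatest fixpoint, start Z0 = {Load, Check, Init}, keep only states in Sat with every successor in Z. Z1 = {Check, Init}; Z2 = {Init}; fixed.
Sat(AG idle) = {Init}
A[idle U AG idle]: least fixpoint, start Z0 = Sat(AG idle) = {Init}, add states in Sat(idle) with every successor in Z. Already a fixed point.
Sat(A[idle U AG idle]) = {Init}
Init ∈ Sat(A[idle U AG idle]) = {Init}, so the formula holds at Init.

Yes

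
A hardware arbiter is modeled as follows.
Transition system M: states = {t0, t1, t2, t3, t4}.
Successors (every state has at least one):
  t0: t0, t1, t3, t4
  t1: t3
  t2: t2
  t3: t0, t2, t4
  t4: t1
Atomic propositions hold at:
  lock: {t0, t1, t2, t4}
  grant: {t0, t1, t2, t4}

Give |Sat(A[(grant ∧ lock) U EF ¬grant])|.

4

Sat(grant ∧ lock) = {t0, t1, t2, t4}
Sat(¬grant) = {t3}
EF ¬grant: least fixpoint, start Z0 = {t3}, add states with some successor in Z. Z1 = {t0, t1, t3}; Z2 = {t0, t1, t3, t4}; fixed.
Sat(EF ¬grant) = {t0, t1, t3, t4}
A[(grant ∧ lock) U EF ¬grant]: least fixpoint, start Z0 = Sat(EF ¬grant) = {t0, t1, t3, t4}, add states in Sat(grant ∧ lock) with every successor in Z. Already a fixed point.
Sat(A[(grant ∧ lock) U EF ¬grant]) = {t0, t1, t3, t4}
|Sat(A[(grant ∧ lock) U EF ¬grant])| = |{t0, t1, t3, t4}| = 4.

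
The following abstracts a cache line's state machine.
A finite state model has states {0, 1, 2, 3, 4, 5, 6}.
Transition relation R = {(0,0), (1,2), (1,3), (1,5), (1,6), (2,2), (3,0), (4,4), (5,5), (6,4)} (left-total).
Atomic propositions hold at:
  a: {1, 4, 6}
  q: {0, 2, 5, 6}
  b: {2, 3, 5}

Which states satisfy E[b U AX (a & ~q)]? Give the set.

{4, 6}

Sat(~q) = {1, 3, 4}
Sat(a & ~q) = {1, 4}
Sat(AX (a & ~q)) = {s : every successor in {1, 4}} = {4, 6}
E[b U AX (a & ~q)]: least fixpoint, start Z0 = Sat(AX (a & ~q)) = {4, 6}, add states in Sat(b) with some successor in Z. Already a fixed point.
Sat(E[b U AX (a & ~q)]) = {4, 6}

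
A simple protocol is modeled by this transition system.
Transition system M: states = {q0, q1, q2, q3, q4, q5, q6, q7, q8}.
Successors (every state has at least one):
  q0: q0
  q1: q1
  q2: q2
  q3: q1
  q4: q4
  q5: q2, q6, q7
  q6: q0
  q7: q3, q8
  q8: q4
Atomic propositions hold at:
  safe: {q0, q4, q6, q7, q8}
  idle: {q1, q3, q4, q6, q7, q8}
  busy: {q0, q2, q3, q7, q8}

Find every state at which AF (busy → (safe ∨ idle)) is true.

{q0, q1, q3, q4, q5, q6, q7, q8}

Sat(safe ∨ idle) = {q0, q1, q3, q4, q6, q7, q8}
Sat(busy → (safe ∨ idle)) = {q0, q1, q3, q4, q5, q6, q7, q8}
AF (busy → (safe ∨ idle)): least fixpoint, start Z0 = {q0, q1, q3, q4, q5, q6, q7, q8}, add states with every successor in Z. Already a fixed point.
Sat(AF (busy → (safe ∨ idle))) = {q0, q1, q3, q4, q5, q6, q7, q8}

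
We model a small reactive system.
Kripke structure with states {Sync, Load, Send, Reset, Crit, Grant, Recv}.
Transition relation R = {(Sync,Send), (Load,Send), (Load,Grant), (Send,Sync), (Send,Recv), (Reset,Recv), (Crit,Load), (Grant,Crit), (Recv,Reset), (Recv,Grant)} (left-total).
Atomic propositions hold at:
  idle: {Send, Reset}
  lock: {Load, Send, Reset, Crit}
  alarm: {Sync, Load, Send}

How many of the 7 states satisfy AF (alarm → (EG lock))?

EG lock: greatest fixpoint, start Z0 = {Load, Send, Reset, Crit}, keep only states in Sat with some successor in Z. Z1 = {Load, Crit}; Z2 = {Crit}; Z3 = ∅; fixed.
Sat(EG lock) = ∅
Sat(alarm → (EG lock)) = {Reset, Crit, Grant, Recv}
AF (alarm → (EG lock)): least fixpoint, start Z0 = {Reset, Crit, Grant, Recv}, add states with every successor in Z. Already a fixed point.
Sat(AF (alarm → (EG lock))) = {Reset, Crit, Grant, Recv}
|Sat(AF (alarm → (EG lock)))| = |{Reset, Crit, Grant, Recv}| = 4.

4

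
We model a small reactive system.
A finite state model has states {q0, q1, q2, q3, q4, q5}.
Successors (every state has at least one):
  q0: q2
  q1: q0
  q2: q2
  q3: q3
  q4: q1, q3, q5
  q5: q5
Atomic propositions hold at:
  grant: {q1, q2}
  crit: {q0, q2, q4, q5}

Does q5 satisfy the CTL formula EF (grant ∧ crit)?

No

Sat(grant ∧ crit) = {q2}
EF (grant ∧ crit): least fixpoint, start Z0 = {q2}, add states with some successor in Z. Z1 = {q0, q2}; Z2 = {q0, q1, q2}; Z3 = {q0, q1, q2, q4}; fixed.
Sat(EF (grant ∧ crit)) = {q0, q1, q2, q4}
q5 ∉ Sat(EF (grant ∧ crit)) = {q0, q1, q2, q4}, so the formula does not hold at q5.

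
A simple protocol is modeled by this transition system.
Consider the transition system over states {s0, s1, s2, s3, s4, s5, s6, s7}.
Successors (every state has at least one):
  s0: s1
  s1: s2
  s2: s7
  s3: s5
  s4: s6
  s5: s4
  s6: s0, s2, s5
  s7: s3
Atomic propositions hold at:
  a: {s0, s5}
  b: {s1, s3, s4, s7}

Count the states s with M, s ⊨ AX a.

Sat(AX a) = {s : every successor in {s0, s5}} = {s3}
|Sat(AX a)| = |{s3}| = 1.

1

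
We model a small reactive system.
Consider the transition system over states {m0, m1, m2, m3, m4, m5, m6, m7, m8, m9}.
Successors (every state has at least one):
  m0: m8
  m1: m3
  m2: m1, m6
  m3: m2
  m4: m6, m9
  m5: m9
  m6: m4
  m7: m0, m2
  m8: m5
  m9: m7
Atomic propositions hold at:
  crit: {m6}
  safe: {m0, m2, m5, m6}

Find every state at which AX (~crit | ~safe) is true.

Sat(~crit) = {m0, m1, m2, m3, m4, m5, m7, m8, m9}
Sat(~safe) = {m1, m3, m4, m7, m8, m9}
Sat(~crit | ~safe) = {m0, m1, m2, m3, m4, m5, m7, m8, m9}
Sat(AX (~crit | ~safe)) = {s : every successor in {m0, m1, m2, m3, m4, m5, m7, m8, m9}} = {m0, m1, m3, m5, m6, m7, m8, m9}

{m0, m1, m3, m5, m6, m7, m8, m9}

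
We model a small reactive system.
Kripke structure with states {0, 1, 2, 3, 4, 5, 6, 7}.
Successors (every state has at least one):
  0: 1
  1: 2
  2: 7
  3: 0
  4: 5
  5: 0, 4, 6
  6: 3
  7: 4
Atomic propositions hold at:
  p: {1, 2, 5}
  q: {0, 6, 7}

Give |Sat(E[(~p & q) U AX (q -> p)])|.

5

Sat(~p) = {0, 3, 4, 6, 7}
Sat(~p & q) = {0, 6, 7}
Sat(q -> p) = {1, 2, 3, 4, 5}
Sat(AX (q -> p)) = {s : every successor in {1, 2, 3, 4, 5}} = {0, 1, 4, 6, 7}
E[(~p & q) U AX (q -> p)]: least fixpoint, start Z0 = Sat(AX (q -> p)) = {0, 1, 4, 6, 7}, add states in Sat(~p & q) with some successor in Z. Already a fixed point.
Sat(E[(~p & q) U AX (q -> p)]) = {0, 1, 4, 6, 7}
|Sat(E[(~p & q) U AX (q -> p)])| = |{0, 1, 4, 6, 7}| = 5.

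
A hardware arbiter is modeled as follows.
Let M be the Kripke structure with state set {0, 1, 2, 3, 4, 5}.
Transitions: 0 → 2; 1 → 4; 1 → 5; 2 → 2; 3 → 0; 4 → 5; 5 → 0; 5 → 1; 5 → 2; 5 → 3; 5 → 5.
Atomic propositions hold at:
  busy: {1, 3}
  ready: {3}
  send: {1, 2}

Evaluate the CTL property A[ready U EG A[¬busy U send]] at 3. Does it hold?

Yes

Sat(¬busy) = {0, 2, 4, 5}
A[¬busy U send]: least fixpoint, start Z0 = Sat(send) = {1, 2}, add states in Sat(¬busy) with every successor in Z. Z1 = {0, 1, 2}; fixed.
Sat(A[¬busy U send]) = {0, 1, 2}
EG A[¬busy U send]: greatest fixpoint, start Z0 = {0, 1, 2}, keep only states in Sat with some successor in Z. Z1 = {0, 2}; fixed.
Sat(EG A[¬busy U send]) = {0, 2}
A[ready U EG A[¬busy U send]]: least fixpoint, start Z0 = Sat(EG A[¬busy U send]) = {0, 2}, add states in Sat(ready) with every successor in Z. Z1 = {0, 2, 3}; fixed.
Sat(A[ready U EG A[¬busy U send]]) = {0, 2, 3}
3 ∈ Sat(A[ready U EG A[¬busy U send]]) = {0, 2, 3}, so the formula holds at 3.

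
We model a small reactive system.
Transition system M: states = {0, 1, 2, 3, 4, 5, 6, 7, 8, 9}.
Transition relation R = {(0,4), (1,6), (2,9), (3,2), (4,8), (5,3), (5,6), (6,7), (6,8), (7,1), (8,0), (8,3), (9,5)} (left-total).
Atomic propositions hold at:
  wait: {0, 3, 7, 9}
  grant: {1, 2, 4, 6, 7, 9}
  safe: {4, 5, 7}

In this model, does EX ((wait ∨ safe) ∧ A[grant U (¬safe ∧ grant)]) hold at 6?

Yes

Sat(wait ∨ safe) = {0, 3, 4, 5, 7, 9}
Sat(¬safe) = {0, 1, 2, 3, 6, 8, 9}
Sat(¬safe ∧ grant) = {1, 2, 6, 9}
A[grant U (¬safe ∧ grant)]: least fixpoint, start Z0 = Sat((¬safe ∧ grant)) = {1, 2, 6, 9}, add states in Sat(grant) with every successor in Z. Z1 = {1, 2, 6, 7, 9}; fixed.
Sat(A[grant U (¬safe ∧ grant)]) = {1, 2, 6, 7, 9}
Sat((wait ∨ safe) ∧ A[grant U (¬safe ∧ grant)]) = {7, 9}
Sat(EX ((wait ∨ safe) ∧ A[grant U (¬safe ∧ grant)])) = {s : some successor in {7, 9}} = {2, 6}
6 ∈ Sat(EX ((wait ∨ safe) ∧ A[grant U (¬safe ∧ grant)])) = {2, 6}, so the formula holds at 6.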